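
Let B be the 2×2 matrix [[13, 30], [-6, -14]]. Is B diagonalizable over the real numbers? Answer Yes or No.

Yes

Characteristic polynomial: p(λ) = λ^2 + λ - 2 = (λ - 1)(λ + 2).
All 2 eigenvalues are distinct, so B is diagonalizable.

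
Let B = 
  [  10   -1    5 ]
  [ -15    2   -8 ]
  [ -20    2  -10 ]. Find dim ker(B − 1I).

1

B − 1I = [[9, -1, 5], [-15, 1, -8], [-20, 2, -11]].
This matrix has rank 2, so its null space has dimension 3 − 2 = 1.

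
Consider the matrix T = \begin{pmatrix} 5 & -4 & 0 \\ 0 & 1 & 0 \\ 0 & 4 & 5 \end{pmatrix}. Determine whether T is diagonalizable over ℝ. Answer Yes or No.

Yes

Characteristic polynomial: p(μ) = μ^3 - 11μ^2 + 35μ - 25 = (μ - 5)^2(μ - 1).
μ = 5 has algebraic multiplicity 2; rank(T − 5I) = 1, so geometric multiplicity = 2.
Every eigenvalue has geometric = algebraic multiplicity, so T is diagonalizable.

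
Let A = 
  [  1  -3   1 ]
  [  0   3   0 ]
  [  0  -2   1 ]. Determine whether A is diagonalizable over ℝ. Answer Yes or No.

No

Characteristic polynomial: p(t) = t^3 - 5t^2 + 7t - 3 = (t - 3)(t - 1)^2.
t = 1 has algebraic multiplicity 2; rank(A − 1I) = 2, so geometric multiplicity = 1.
Geometric multiplicity < algebraic multiplicity, so A is not diagonalizable.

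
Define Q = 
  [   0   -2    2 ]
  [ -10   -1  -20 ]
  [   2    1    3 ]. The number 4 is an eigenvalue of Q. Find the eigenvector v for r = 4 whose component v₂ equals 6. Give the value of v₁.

-3

Q − 4I = [[-4, -2, 2], [-10, -5, -20], [2, 1, -1]].
Solving (Q − 4I)v = 0 gives the eigenspace spanned by (-3, 6, 0).
With v₂ = 6, v = (-3, 6, 0), so v₁ = -3.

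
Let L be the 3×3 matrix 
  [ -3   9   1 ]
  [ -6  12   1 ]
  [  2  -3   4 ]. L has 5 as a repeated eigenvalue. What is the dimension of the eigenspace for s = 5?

1

L − 5I = [[-8, 9, 1], [-6, 7, 1], [2, -3, -1]].
This matrix has rank 2, so its null space has dimension 3 − 2 = 1.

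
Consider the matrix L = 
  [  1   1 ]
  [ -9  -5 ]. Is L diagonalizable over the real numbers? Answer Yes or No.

No

Characteristic polynomial: p(λ) = λ^2 + 4λ + 4 = (λ + 2)^2.
λ = -2 has algebraic multiplicity 2; rank(L + 2I) = 1, so geometric multiplicity = 1.
Geometric multiplicity < algebraic multiplicity, so L is not diagonalizable.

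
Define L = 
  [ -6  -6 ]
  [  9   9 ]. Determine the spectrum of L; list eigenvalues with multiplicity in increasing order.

Characteristic polynomial: p(t) = t^2 - 3t = t(t - 3).
Roots (with multiplicity): 0, 3.

0, 3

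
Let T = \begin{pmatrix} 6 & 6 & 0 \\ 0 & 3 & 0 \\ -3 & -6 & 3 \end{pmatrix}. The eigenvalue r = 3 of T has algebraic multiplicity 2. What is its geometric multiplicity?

T − 3I = [[3, 6, 0], [0, 0, 0], [-3, -6, 0]].
This matrix has rank 1, so its null space has dimension 3 − 1 = 2.

2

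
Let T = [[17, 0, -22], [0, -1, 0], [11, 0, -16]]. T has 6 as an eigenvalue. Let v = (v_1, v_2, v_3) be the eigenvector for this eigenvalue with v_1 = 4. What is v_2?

T − 6I = [[11, 0, -22], [0, -7, 0], [11, 0, -22]].
Solving (T − 6I)v = 0 gives the eigenspace spanned by (4, 0, 2).
With v_1 = 4, v = (4, 0, 2), so v_2 = 0.

0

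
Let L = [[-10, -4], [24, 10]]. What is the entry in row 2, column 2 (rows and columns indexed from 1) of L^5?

160

Characteristic polynomial: s^2 - 4 = (s - 2)(s + 2), so the eigenvalues are -2, 2.
s=2: eigenvector (1, -3).
s=-2: eigenvector (1, -2).
P = [[1, 1], [-3, -2]], D = diag(2, -2), P⁻¹ = [[-2, -1], [3, 1]].
L⁵ = P·diag(32, -32)·P⁻¹ = [[-160, -64], [384, 160]].
The requested entry is 160.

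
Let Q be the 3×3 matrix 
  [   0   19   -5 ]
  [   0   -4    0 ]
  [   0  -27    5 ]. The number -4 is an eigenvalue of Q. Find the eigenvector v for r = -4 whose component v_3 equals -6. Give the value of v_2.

Q + 4I = [[4, 19, -5], [0, 0, 0], [0, -27, 9]].
Solving (Q + 4I)v = 0 gives the eigenspace spanned by (2, -2, -6).
With v_3 = -6, v = (2, -2, -6), so v_2 = -2.

-2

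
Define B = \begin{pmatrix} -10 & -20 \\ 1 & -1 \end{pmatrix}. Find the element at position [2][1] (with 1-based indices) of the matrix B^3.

91

Characteristic polynomial: t^2 + 11t + 30 = (t + 5)(t + 6), so the eigenvalues are -6, -5.
t=-5: eigenvector (4, -1).
t=-6: eigenvector (5, -1).
P = [[4, 5], [-1, -1]], D = diag(-5, -6), P⁻¹ = [[-1, -5], [1, 4]].
B³ = P·diag(-125, -216)·P⁻¹ = [[-580, -1820], [91, 239]].
The requested entry is 91.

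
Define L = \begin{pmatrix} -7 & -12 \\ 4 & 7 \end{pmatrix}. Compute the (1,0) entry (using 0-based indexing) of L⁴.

Characteristic polynomial: t^2 - 1 = (t - 1)(t + 1), so the eigenvalues are -1, 1.
t=-1: eigenvector (2, -1).
t=1: eigenvector (3, -2).
P = [[2, 3], [-1, -2]], D = diag(-1, 1), P⁻¹ = [[2, 3], [-1, -2]].
L⁴ = P·diag(1, 1)·P⁻¹ = [[1, 0], [0, 1]].
The requested entry is 0.

0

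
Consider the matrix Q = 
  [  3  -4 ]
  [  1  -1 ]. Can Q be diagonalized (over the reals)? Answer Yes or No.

Characteristic polynomial: p(s) = s^2 - 2s + 1 = (s - 1)^2.
s = 1 has algebraic multiplicity 2; rank(Q − 1I) = 1, so geometric multiplicity = 1.
Geometric multiplicity < algebraic multiplicity, so Q is not diagonalizable.

No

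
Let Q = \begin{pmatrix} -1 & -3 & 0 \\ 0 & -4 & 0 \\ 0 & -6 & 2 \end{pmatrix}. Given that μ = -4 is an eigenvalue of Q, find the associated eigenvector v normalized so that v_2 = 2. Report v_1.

2

Q + 4I = [[3, -3, 0], [0, 0, 0], [0, -6, 6]].
Solving (Q + 4I)v = 0 gives the eigenspace spanned by (2, 2, 2).
With v_2 = 2, v = (2, 2, 2), so v_1 = 2.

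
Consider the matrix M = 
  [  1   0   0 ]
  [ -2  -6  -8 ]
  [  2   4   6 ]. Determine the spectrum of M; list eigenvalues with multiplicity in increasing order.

Characteristic polynomial: p(t) = t^3 - t^2 - 4t + 4 = (t - 2)(t - 1)(t + 2).
Roots (with multiplicity): -2, 1, 2.

-2, 1, 2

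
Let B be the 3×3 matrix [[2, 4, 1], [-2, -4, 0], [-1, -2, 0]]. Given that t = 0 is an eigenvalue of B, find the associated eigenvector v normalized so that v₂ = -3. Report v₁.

6

B = [[2, 4, 1], [-2, -4, 0], [-1, -2, 0]].
Solving (B)v = 0 gives the eigenspace spanned by (6, -3, 0).
With v₂ = -3, v = (6, -3, 0), so v₁ = 6.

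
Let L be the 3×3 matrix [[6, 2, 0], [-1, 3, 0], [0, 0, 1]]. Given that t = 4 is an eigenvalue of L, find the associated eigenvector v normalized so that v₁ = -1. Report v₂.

L − 4I = [[2, 2, 0], [-1, -1, 0], [0, 0, -3]].
Solving (L − 4I)v = 0 gives the eigenspace spanned by (-1, 1, 0).
With v₁ = -1, v = (-1, 1, 0), so v₂ = 1.

1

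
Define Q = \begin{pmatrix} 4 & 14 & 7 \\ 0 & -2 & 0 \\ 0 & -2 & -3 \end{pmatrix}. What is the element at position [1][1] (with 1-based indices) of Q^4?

256

Characteristic polynomial: s^3 + s^2 - 14s - 24 = (s - 4)(s + 2)(s + 3), so the eigenvalues are -3, -2, 4.
s=4: eigenvector (1, 0, 0).
s=-3: eigenvector (-1, 0, 1).
s=-2: eigenvector (0, 1, -2).
P = [[1, -1, 0], [0, 0, 1], [0, 1, -2]], D = diag(4, -3, -2), P⁻¹ = [[1, 2, 1], [0, 2, 1], [0, 1, 0]].
Q⁴ = P·diag(256, 81, 16)·P⁻¹ = [[256, 350, 175], [0, 16, 0], [0, 130, 81]].
The requested entry is 256.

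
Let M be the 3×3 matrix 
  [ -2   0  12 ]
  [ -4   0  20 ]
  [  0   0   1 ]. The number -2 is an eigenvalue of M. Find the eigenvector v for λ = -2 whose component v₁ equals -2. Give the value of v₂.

-4

M + 2I = [[0, 0, 12], [-4, 2, 20], [0, 0, 3]].
Solving (M + 2I)v = 0 gives the eigenspace spanned by (-2, -4, 0).
With v₁ = -2, v = (-2, -4, 0), so v₂ = -4.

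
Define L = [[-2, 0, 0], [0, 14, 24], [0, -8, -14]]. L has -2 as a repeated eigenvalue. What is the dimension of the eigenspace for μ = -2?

2

L + 2I = [[0, 0, 0], [0, 16, 24], [0, -8, -12]].
This matrix has rank 1, so its null space has dimension 3 − 1 = 2.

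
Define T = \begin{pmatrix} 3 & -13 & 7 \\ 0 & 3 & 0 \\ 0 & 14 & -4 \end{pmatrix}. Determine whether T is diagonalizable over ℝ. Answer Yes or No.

No

Characteristic polynomial: p(μ) = μ^3 - 2μ^2 - 15μ + 36 = (μ - 3)^2(μ + 4).
μ = 3 has algebraic multiplicity 2; rank(T − 3I) = 2, so geometric multiplicity = 1.
Geometric multiplicity < algebraic multiplicity, so T is not diagonalizable.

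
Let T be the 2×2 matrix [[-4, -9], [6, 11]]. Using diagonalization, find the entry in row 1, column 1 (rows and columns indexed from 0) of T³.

359

Characteristic polynomial: r^2 - 7r + 10 = (r - 5)(r - 2), so the eigenvalues are 2, 5.
r=2: eigenvector (3, -2).
r=5: eigenvector (-1, 1).
P = [[3, -1], [-2, 1]], D = diag(2, 5), P⁻¹ = [[1, 1], [2, 3]].
T³ = P·diag(8, 125)·P⁻¹ = [[-226, -351], [234, 359]].
The requested entry is 359.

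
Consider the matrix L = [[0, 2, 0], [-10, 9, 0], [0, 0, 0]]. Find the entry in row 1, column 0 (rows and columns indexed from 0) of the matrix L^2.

Characteristic polynomial: μ^3 - 9μ^2 + 20μ = μ(μ - 5)(μ - 4), so the eigenvalues are 0, 4, 5.
μ=4: eigenvector (1, 2, 0).
μ=5: eigenvector (2, 5, 0).
μ=0: eigenvector (0, 0, 1).
P = [[1, 2, 0], [2, 5, 0], [0, 0, 1]], D = diag(4, 5, 0), P⁻¹ = [[5, -2, 0], [-2, 1, 0], [0, 0, 1]].
L² = P·diag(16, 25, 0)·P⁻¹ = [[-20, 18, 0], [-90, 61, 0], [0, 0, 0]].
The requested entry is -90.

-90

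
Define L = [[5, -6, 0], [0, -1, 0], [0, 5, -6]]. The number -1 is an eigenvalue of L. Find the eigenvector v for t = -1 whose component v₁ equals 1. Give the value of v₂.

L + 1I = [[6, -6, 0], [0, 0, 0], [0, 5, -5]].
Solving (L + 1I)v = 0 gives the eigenspace spanned by (1, 1, 1).
With v₁ = 1, v = (1, 1, 1), so v₂ = 1.

1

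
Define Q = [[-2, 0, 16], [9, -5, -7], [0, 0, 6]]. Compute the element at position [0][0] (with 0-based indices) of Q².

4

Characteristic polynomial: r^3 + r^2 - 32r - 60 = (r - 6)(r + 2)(r + 5), so the eigenvalues are -5, -2, 6.
r=6: eigenvector (2, 1, 1).
r=-5: eigenvector (0, 1, 0).
r=-2: eigenvector (1, 3, 0).
P = [[2, 0, 1], [1, 1, 3], [1, 0, 0]], D = diag(6, -5, -2), P⁻¹ = [[0, 0, 1], [-3, 1, 5], [1, 0, -2]].
Q² = P·diag(36, 25, 4)·P⁻¹ = [[4, 0, 64], [-63, 25, 137], [0, 0, 36]].
The requested entry is 4.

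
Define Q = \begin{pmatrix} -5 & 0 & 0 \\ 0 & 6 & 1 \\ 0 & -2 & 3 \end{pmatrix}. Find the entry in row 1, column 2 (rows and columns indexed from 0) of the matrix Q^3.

61

Characteristic polynomial: μ^3 - 4μ^2 - 25μ + 100 = (μ - 5)(μ - 4)(μ + 5), so the eigenvalues are -5, 4, 5.
μ=-5: eigenvector (1, 0, 0).
μ=4: eigenvector (0, 1, -2).
μ=5: eigenvector (0, 1, -1).
P = [[1, 0, 0], [0, 1, 1], [0, -2, -1]], D = diag(-5, 4, 5), P⁻¹ = [[1, 0, 0], [0, -1, -1], [0, 2, 1]].
Q³ = P·diag(-125, 64, 125)·P⁻¹ = [[-125, 0, 0], [0, 186, 61], [0, -122, 3]].
The requested entry is 61.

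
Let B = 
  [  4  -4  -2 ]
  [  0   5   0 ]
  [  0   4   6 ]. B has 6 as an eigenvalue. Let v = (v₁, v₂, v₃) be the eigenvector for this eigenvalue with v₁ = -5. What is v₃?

B − 6I = [[-2, -4, -2], [0, -1, 0], [0, 4, 0]].
Solving (B − 6I)v = 0 gives the eigenspace spanned by (-5, 0, 5).
With v₁ = -5, v = (-5, 0, 5), so v₃ = 5.

5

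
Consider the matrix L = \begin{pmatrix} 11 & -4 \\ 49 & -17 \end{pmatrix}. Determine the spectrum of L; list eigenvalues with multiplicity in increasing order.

-3, -3

Characteristic polynomial: p(λ) = λ^2 + 6λ + 9 = (λ + 3)^2.
Roots (with multiplicity): -3, -3.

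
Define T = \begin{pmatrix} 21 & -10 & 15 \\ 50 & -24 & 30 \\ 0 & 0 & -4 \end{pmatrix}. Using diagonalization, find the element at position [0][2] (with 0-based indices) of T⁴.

Characteristic polynomial: μ^3 + 7μ^2 + 8μ - 16 = (μ - 1)(μ + 4)^2, so the eigenvalues are -4, -4, 1.
μ=-4: eigenvector (2, 5, 0).
μ=1: eigenvector (1, 2, 0).
μ=-4: eigenvector (-3, -6, 1).
P = [[2, 1, -3], [5, 2, -6], [0, 0, 1]], D = diag(-4, 1, -4), P⁻¹ = [[-2, 1, 0], [5, -2, 3], [0, 0, 1]].
T⁴ = P·diag(256, 1, 256)·P⁻¹ = [[-1019, 510, -765], [-2550, 1276, -1530], [0, 0, 256]].
The requested entry is -765.

-765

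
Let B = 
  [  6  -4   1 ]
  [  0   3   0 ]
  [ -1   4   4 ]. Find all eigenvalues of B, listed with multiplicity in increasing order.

3, 5, 5

Characteristic polynomial: p(r) = r^3 - 13r^2 + 55r - 75 = (r - 5)^2(r - 3).
Roots (with multiplicity): 3, 5, 5.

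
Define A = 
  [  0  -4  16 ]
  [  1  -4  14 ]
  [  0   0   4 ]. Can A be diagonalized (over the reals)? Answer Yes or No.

Characteristic polynomial: p(λ) = λ^3 - 12λ - 16 = (λ - 4)(λ + 2)^2.
λ = -2 has algebraic multiplicity 2; rank(A + 2I) = 2, so geometric multiplicity = 1.
Geometric multiplicity < algebraic multiplicity, so A is not diagonalizable.

No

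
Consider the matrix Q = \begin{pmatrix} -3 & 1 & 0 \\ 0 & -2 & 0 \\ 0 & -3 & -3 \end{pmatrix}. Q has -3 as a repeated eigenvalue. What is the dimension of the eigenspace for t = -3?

2

Q + 3I = [[0, 1, 0], [0, 1, 0], [0, -3, 0]].
This matrix has rank 1, so its null space has dimension 3 − 1 = 2.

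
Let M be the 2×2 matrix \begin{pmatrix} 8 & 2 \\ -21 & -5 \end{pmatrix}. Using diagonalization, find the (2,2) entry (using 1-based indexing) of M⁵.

Characteristic polynomial: t^2 - 3t + 2 = (t - 2)(t - 1), so the eigenvalues are 1, 2.
t=1: eigenvector (-2, 7).
t=2: eigenvector (1, -3).
P = [[-2, 1], [7, -3]], D = diag(1, 2), P⁻¹ = [[3, 1], [7, 2]].
M⁵ = P·diag(1, 32)·P⁻¹ = [[218, 62], [-651, -185]].
The requested entry is -185.

-185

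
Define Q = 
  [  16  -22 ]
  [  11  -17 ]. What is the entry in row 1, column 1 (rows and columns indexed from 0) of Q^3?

Characteristic polynomial: t^2 + t - 30 = (t - 5)(t + 6), so the eigenvalues are -6, 5.
t=-6: eigenvector (-1, -1).
t=5: eigenvector (2, 1).
P = [[-1, 2], [-1, 1]], D = diag(-6, 5), P⁻¹ = [[1, -2], [1, -1]].
Q³ = P·diag(-216, 125)·P⁻¹ = [[466, -682], [341, -557]].
The requested entry is -557.

-557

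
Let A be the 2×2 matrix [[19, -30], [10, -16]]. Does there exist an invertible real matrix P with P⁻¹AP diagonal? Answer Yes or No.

Yes

Characteristic polynomial: p(r) = r^2 - 3r - 4 = (r - 4)(r + 1).
All 2 eigenvalues are distinct, so A is diagonalizable.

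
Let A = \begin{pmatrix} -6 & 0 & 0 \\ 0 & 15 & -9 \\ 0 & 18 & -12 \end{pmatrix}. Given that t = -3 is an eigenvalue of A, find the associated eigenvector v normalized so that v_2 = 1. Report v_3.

A + 3I = [[-3, 0, 0], [0, 18, -9], [0, 18, -9]].
Solving (A + 3I)v = 0 gives the eigenspace spanned by (0, 1, 2).
With v_2 = 1, v = (0, 1, 2), so v_3 = 2.

2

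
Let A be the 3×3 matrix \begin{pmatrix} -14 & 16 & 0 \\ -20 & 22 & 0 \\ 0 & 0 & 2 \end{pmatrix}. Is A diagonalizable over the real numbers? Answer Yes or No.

Yes

Characteristic polynomial: p(s) = s^3 - 10s^2 + 28s - 24 = (s - 6)(s - 2)^2.
s = 2 has algebraic multiplicity 2; rank(A − 2I) = 1, so geometric multiplicity = 2.
Every eigenvalue has geometric = algebraic multiplicity, so A is diagonalizable.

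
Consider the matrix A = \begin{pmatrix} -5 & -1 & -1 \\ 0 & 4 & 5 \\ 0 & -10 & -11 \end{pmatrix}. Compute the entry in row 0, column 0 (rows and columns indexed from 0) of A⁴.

625

Characteristic polynomial: r^3 + 12r^2 + 41r + 30 = (r + 1)(r + 5)(r + 6), so the eigenvalues are -6, -5, -1.
r=-5: eigenvector (1, 0, 0).
r=-6: eigenvector (1, -1, 2).
r=-1: eigenvector (0, -1, 1).
P = [[1, 1, 0], [0, -1, -1], [0, 2, 1]], D = diag(-5, -6, -1), P⁻¹ = [[1, -1, -1], [0, 1, 1], [0, -2, -1]].
A⁴ = P·diag(625, 1296, 1)·P⁻¹ = [[625, 671, 671], [0, -1294, -1295], [0, 2590, 2591]].
The requested entry is 625.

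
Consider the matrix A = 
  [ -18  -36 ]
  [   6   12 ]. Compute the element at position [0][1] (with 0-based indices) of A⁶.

Characteristic polynomial: r^2 + 6r = r(r + 6), so the eigenvalues are -6, 0.
r=-6: eigenvector (3, -1).
r=0: eigenvector (-2, 1).
P = [[3, -2], [-1, 1]], D = diag(-6, 0), P⁻¹ = [[1, 2], [1, 3]].
A⁶ = P·diag(46656, 0)·P⁻¹ = [[139968, 279936], [-46656, -93312]].
The requested entry is 279936.

279936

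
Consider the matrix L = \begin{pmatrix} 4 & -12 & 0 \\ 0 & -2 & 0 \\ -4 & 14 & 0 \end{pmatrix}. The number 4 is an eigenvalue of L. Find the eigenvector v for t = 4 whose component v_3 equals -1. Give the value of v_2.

L − 4I = [[0, -12, 0], [0, -6, 0], [-4, 14, -4]].
Solving (L − 4I)v = 0 gives the eigenspace spanned by (1, 0, -1).
With v_3 = -1, v = (1, 0, -1), so v_2 = 0.

0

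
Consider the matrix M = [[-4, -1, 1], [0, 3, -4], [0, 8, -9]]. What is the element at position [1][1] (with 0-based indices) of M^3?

Characteristic polynomial: μ^3 + 10μ^2 + 29μ + 20 = (μ + 1)(μ + 4)(μ + 5), so the eigenvalues are -5, -4, -1.
μ=-4: eigenvector (1, 0, 0).
μ=-1: eigenvector (0, 1, 1).
μ=-5: eigenvector (-1, 1, 2).
P = [[1, 0, -1], [0, 1, 1], [0, 1, 2]], D = diag(-4, -1, -5), P⁻¹ = [[1, -1, 1], [0, 2, -1], [0, -1, 1]].
M³ = P·diag(-64, -1, -125)·P⁻¹ = [[-64, -61, 61], [0, 123, -124], [0, 248, -249]].
The requested entry is 123.

123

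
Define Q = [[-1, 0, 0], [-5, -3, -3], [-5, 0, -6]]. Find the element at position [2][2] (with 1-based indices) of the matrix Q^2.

9

Characteristic polynomial: μ^3 + 10μ^2 + 27μ + 18 = (μ + 1)(μ + 3)(μ + 6), so the eigenvalues are -6, -3, -1.
μ=-1: eigenvector (1, -1, -1).
μ=-3: eigenvector (0, 1, 0).
μ=-6: eigenvector (0, 1, 1).
P = [[1, 0, 0], [-1, 1, 1], [-1, 0, 1]], D = diag(-1, -3, -6), P⁻¹ = [[1, 0, 0], [0, 1, -1], [1, 0, 1]].
Q² = P·diag(1, 9, 36)·P⁻¹ = [[1, 0, 0], [35, 9, 27], [35, 0, 36]].
The requested entry is 9.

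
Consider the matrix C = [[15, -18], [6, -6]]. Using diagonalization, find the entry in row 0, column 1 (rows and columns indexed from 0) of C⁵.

-45198

Characteristic polynomial: t^2 - 9t + 18 = (t - 6)(t - 3), so the eigenvalues are 3, 6.
t=3: eigenvector (-3, -2).
t=6: eigenvector (2, 1).
P = [[-3, 2], [-2, 1]], D = diag(3, 6), P⁻¹ = [[1, -2], [2, -3]].
C⁵ = P·diag(243, 7776)·P⁻¹ = [[30375, -45198], [15066, -22356]].
The requested entry is -45198.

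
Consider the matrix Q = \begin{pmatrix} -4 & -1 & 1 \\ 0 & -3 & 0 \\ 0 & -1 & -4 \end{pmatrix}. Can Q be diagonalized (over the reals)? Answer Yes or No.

Characteristic polynomial: p(t) = t^3 + 11t^2 + 40t + 48 = (t + 3)(t + 4)^2.
t = -4 has algebraic multiplicity 2; rank(Q + 4I) = 2, so geometric multiplicity = 1.
Geometric multiplicity < algebraic multiplicity, so Q is not diagonalizable.

No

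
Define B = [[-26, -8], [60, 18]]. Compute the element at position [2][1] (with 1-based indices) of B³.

Characteristic polynomial: μ^2 + 8μ + 12 = (μ + 2)(μ + 6), so the eigenvalues are -6, -2.
μ=-6: eigenvector (2, -5).
μ=-2: eigenvector (1, -3).
P = [[2, 1], [-5, -3]], D = diag(-6, -2), P⁻¹ = [[3, 1], [-5, -2]].
B³ = P·diag(-216, -8)·P⁻¹ = [[-1256, -416], [3120, 1032]].
The requested entry is 3120.

3120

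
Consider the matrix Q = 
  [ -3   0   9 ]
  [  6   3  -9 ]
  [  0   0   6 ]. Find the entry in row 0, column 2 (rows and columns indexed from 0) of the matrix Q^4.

1215

Characteristic polynomial: μ^3 - 6μ^2 - 9μ + 54 = (μ - 6)(μ - 3)(μ + 3), so the eigenvalues are -3, 3, 6.
μ=6: eigenvector (1, -1, 1).
μ=3: eigenvector (0, 1, 0).
μ=-3: eigenvector (1, -1, 0).
P = [[1, 0, 1], [-1, 1, -1], [1, 0, 0]], D = diag(6, 3, -3), P⁻¹ = [[0, 0, 1], [1, 1, 0], [1, 0, -1]].
Q⁴ = P·diag(1296, 81, 81)·P⁻¹ = [[81, 0, 1215], [0, 81, -1215], [0, 0, 1296]].
The requested entry is 1215.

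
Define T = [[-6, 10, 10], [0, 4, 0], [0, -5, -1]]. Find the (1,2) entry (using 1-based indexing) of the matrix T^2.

-70

Characteristic polynomial: r^3 + 3r^2 - 22r - 24 = (r - 4)(r + 1)(r + 6), so the eigenvalues are -6, -1, 4.
r=-1: eigenvector (2, 0, 1).
r=4: eigenvector (0, 1, -1).
r=-6: eigenvector (1, 0, 0).
P = [[2, 0, 1], [0, 1, 0], [1, -1, 0]], D = diag(-1, 4, -6), P⁻¹ = [[0, 1, 1], [0, 1, 0], [1, -2, -2]].
T² = P·diag(1, 16, 36)·P⁻¹ = [[36, -70, -70], [0, 16, 0], [0, -15, 1]].
The requested entry is -70.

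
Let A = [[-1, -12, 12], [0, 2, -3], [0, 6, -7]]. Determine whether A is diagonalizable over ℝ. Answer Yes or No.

Characteristic polynomial: p(λ) = λ^3 + 6λ^2 + 9λ + 4 = (λ + 1)^2(λ + 4).
λ = -1 has algebraic multiplicity 2; rank(A + 1I) = 1, so geometric multiplicity = 2.
Every eigenvalue has geometric = algebraic multiplicity, so A is diagonalizable.

Yes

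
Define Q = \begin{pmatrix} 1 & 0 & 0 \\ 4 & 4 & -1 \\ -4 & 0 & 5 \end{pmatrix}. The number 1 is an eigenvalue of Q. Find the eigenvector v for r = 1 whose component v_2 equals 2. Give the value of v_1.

-2

Q − 1I = [[0, 0, 0], [4, 3, -1], [-4, 0, 4]].
Solving (Q − 1I)v = 0 gives the eigenspace spanned by (-2, 2, -2).
With v_2 = 2, v = (-2, 2, -2), so v_1 = -2.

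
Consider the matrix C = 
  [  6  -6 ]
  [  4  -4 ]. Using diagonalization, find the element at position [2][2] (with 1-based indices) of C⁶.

-128

Characteristic polynomial: λ^2 - 2λ = λ(λ - 2), so the eigenvalues are 0, 2.
λ=2: eigenvector (-3, -2).
λ=0: eigenvector (1, 1).
P = [[-3, 1], [-2, 1]], D = diag(2, 0), P⁻¹ = [[-1, 1], [-2, 3]].
C⁶ = P·diag(64, 0)·P⁻¹ = [[192, -192], [128, -128]].
The requested entry is -128.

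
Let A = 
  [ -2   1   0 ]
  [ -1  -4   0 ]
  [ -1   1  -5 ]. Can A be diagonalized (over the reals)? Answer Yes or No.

No

Characteristic polynomial: p(λ) = λ^3 + 11λ^2 + 39λ + 45 = (λ + 3)^2(λ + 5).
λ = -3 has algebraic multiplicity 2; rank(A + 3I) = 2, so geometric multiplicity = 1.
Geometric multiplicity < algebraic multiplicity, so A is not diagonalizable.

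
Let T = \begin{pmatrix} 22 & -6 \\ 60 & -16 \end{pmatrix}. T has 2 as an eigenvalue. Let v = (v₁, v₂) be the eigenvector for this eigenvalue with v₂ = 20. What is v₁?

T − 2I = [[20, -6], [60, -18]].
Solving (T − 2I)v = 0 gives the eigenspace spanned by (6, 20).
With v₂ = 20, v = (6, 20), so v₁ = 6.

6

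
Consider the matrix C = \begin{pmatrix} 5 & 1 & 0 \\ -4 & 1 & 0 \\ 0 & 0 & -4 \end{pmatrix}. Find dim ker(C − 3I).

C − 3I = [[2, 1, 0], [-4, -2, 0], [0, 0, -7]].
This matrix has rank 2, so its null space has dimension 3 − 2 = 1.

1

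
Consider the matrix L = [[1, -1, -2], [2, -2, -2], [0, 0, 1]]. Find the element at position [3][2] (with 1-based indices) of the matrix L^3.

Characteristic polynomial: s^3 - s = s(s - 1)(s + 1), so the eigenvalues are -1, 0, 1.
s=-1: eigenvector (1, 2, 0).
s=0: eigenvector (-1, -1, 0).
s=1: eigenvector (-2, -2, 1).
P = [[1, -1, -2], [2, -1, -2], [0, 0, 1]], D = diag(-1, 0, 1), P⁻¹ = [[-1, 1, 0], [-2, 1, -2], [0, 0, 1]].
L³ = P·diag(-1, 0, 1)·P⁻¹ = [[1, -1, -2], [2, -2, -2], [0, 0, 1]].
The requested entry is 0.

0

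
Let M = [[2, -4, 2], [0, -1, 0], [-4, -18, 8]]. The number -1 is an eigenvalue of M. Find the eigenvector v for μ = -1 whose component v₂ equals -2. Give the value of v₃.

-4

M + 1I = [[3, -4, 2], [0, 0, 0], [-4, -18, 9]].
Solving (M + 1I)v = 0 gives the eigenspace spanned by (0, -2, -4).
With v₂ = -2, v = (0, -2, -4), so v₃ = -4.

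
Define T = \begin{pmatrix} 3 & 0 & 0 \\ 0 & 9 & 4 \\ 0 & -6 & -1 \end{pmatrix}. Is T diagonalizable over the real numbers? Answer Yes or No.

Characteristic polynomial: p(s) = s^3 - 11s^2 + 39s - 45 = (s - 5)(s - 3)^2.
s = 3 has algebraic multiplicity 2; rank(T − 3I) = 1, so geometric multiplicity = 2.
Every eigenvalue has geometric = algebraic multiplicity, so T is diagonalizable.

Yes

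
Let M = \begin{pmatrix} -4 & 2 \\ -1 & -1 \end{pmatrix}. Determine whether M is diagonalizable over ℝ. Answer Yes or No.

Yes

Characteristic polynomial: p(λ) = λ^2 + 5λ + 6 = (λ + 2)(λ + 3).
All 2 eigenvalues are distinct, so M is diagonalizable.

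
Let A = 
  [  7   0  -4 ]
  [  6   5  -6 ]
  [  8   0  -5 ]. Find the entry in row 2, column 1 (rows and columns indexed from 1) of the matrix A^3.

126

Characteristic polynomial: s^3 - 7s^2 + 7s + 15 = (s - 5)(s - 3)(s + 1), so the eigenvalues are -1, 3, 5.
s=3: eigenvector (1, 0, 1).
s=5: eigenvector (0, 1, 0).
s=-1: eigenvector (1, 1, 2).
P = [[1, 0, 1], [0, 1, 1], [1, 0, 2]], D = diag(3, 5, -1), P⁻¹ = [[2, 0, -1], [1, 1, -1], [-1, 0, 1]].
A³ = P·diag(27, 125, -1)·P⁻¹ = [[55, 0, -28], [126, 125, -126], [56, 0, -29]].
The requested entry is 126.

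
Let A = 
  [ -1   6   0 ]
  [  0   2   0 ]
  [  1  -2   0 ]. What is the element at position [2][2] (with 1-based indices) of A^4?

Characteristic polynomial: λ^3 - λ^2 - 2λ = λ(λ - 2)(λ + 1), so the eigenvalues are -1, 0, 2.
λ=2: eigenvector (2, 1, 0).
λ=-1: eigenvector (1, 0, -1).
λ=0: eigenvector (0, 0, 1).
P = [[2, 1, 0], [1, 0, 0], [0, -1, 1]], D = diag(2, -1, 0), P⁻¹ = [[0, 1, 0], [1, -2, 0], [1, -2, 1]].
A⁴ = P·diag(16, 1, 0)·P⁻¹ = [[1, 30, 0], [0, 16, 0], [-1, 2, 0]].
The requested entry is 16.

16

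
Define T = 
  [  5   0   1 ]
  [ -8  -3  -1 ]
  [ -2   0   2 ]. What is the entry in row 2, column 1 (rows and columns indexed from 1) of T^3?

Characteristic polynomial: s^3 - 4s^2 - 9s + 36 = (s - 4)(s - 3)(s + 3), so the eigenvalues are -3, 3, 4.
s=4: eigenvector (1, -1, -1).
s=-3: eigenvector (0, 1, 0).
s=3: eigenvector (-1, 1, 2).
P = [[1, 0, -1], [-1, 1, 1], [-1, 0, 2]], D = diag(4, -3, 3), P⁻¹ = [[2, 0, 1], [1, 1, 0], [1, 0, 1]].
T³ = P·diag(64, -27, 27)·P⁻¹ = [[101, 0, 37], [-128, -27, -37], [-74, 0, -10]].
The requested entry is -128.

-128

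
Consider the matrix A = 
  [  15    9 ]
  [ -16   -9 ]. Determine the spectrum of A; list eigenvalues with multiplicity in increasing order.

Characteristic polynomial: p(s) = s^2 - 6s + 9 = (s - 3)^2.
Roots (with multiplicity): 3, 3.

3, 3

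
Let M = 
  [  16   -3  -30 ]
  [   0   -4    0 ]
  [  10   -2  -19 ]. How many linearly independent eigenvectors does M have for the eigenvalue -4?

1

M + 4I = [[20, -3, -30], [0, 0, 0], [10, -2, -15]].
This matrix has rank 2, so its null space has dimension 3 − 2 = 1.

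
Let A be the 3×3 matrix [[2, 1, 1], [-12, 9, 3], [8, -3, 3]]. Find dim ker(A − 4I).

A − 4I = [[-2, 1, 1], [-12, 5, 3], [8, -3, -1]].
This matrix has rank 2, so its null space has dimension 3 − 2 = 1.

1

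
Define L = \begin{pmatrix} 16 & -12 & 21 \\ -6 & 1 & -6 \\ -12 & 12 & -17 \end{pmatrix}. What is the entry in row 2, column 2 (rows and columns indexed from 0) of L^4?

-395

Characteristic polynomial: t^3 - 21t + 20 = (t - 4)(t - 1)(t + 5), so the eigenvalues are -5, 1, 4.
t=-5: eigenvector (-1, 0, 1).
t=1: eigenvector (-2, 1, 2).
t=4: eigenvector (5, -2, -4).
P = [[-1, -2, 5], [0, 1, -2], [1, 2, -4]], D = diag(-5, 1, 4), P⁻¹ = [[0, -2, 1], [2, 1, 2], [1, 0, 1]].
L⁴ = P·diag(625, 1, 256)·P⁻¹ = [[1276, 1248, 651], [-510, 1, -510], [-1020, -1248, -395]].
The requested entry is -395.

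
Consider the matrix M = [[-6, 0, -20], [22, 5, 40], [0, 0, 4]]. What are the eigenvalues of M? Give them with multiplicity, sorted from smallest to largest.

Characteristic polynomial: p(s) = s^3 - 3s^2 - 34s + 120 = (s - 5)(s - 4)(s + 6).
Roots (with multiplicity): -6, 4, 5.

-6, 4, 5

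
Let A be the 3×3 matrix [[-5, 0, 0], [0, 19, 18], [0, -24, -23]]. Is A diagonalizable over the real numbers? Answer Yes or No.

Characteristic polynomial: p(t) = t^3 + 9t^2 + 15t - 25 = (t - 1)(t + 5)^2.
t = -5 has algebraic multiplicity 2; rank(A + 5I) = 1, so geometric multiplicity = 2.
Every eigenvalue has geometric = algebraic multiplicity, so A is diagonalizable.

Yes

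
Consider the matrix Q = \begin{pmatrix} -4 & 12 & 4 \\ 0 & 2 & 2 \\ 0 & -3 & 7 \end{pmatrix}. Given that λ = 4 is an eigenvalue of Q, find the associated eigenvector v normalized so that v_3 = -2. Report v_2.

Q − 4I = [[-8, 12, 4], [0, -2, 2], [0, -3, 3]].
Solving (Q − 4I)v = 0 gives the eigenspace spanned by (-4, -2, -2).
With v_3 = -2, v = (-4, -2, -2), so v_2 = -2.

-2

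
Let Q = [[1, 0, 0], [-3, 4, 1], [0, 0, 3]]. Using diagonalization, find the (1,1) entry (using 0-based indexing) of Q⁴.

256

Characteristic polynomial: s^3 - 8s^2 + 19s - 12 = (s - 4)(s - 3)(s - 1), so the eigenvalues are 1, 3, 4.
s=4: eigenvector (0, 1, 0).
s=1: eigenvector (1, 1, 0).
s=3: eigenvector (0, -1, 1).
P = [[0, 1, 0], [1, 1, -1], [0, 0, 1]], D = diag(4, 1, 3), P⁻¹ = [[-1, 1, 1], [1, 0, 0], [0, 0, 1]].
Q⁴ = P·diag(256, 1, 81)·P⁻¹ = [[1, 0, 0], [-255, 256, 175], [0, 0, 81]].
The requested entry is 256.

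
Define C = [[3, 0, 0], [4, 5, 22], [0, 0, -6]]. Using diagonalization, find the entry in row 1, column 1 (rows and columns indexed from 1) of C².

9

Characteristic polynomial: t^3 - 2t^2 - 33t + 90 = (t - 5)(t - 3)(t + 6), so the eigenvalues are -6, 3, 5.
t=-6: eigenvector (0, -2, 1).
t=5: eigenvector (0, 1, 0).
t=3: eigenvector (1, -2, 0).
P = [[0, 0, 1], [-2, 1, -2], [1, 0, 0]], D = diag(-6, 5, 3), P⁻¹ = [[0, 0, 1], [2, 1, 2], [1, 0, 0]].
C² = P·diag(36, 25, 9)·P⁻¹ = [[9, 0, 0], [32, 25, -22], [0, 0, 36]].
The requested entry is 9.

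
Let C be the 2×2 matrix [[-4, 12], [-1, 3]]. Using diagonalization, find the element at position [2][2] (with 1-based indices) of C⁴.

Characteristic polynomial: λ^2 + λ = λ(λ + 1), so the eigenvalues are -1, 0.
λ=-1: eigenvector (4, 1).
λ=0: eigenvector (-3, -1).
P = [[4, -3], [1, -1]], D = diag(-1, 0), P⁻¹ = [[1, -3], [1, -4]].
C⁴ = P·diag(1, 0)·P⁻¹ = [[4, -12], [1, -3]].
The requested entry is -3.

-3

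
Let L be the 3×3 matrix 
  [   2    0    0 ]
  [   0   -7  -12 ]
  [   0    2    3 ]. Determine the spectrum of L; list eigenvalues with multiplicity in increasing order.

Characteristic polynomial: p(r) = r^3 + 2r^2 - 5r - 6 = (r - 2)(r + 1)(r + 3).
Roots (with multiplicity): -3, -1, 2.

-3, -1, 2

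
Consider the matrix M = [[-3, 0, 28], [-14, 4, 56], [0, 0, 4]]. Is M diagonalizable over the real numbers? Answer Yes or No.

Yes

Characteristic polynomial: p(μ) = μ^3 - 5μ^2 - 8μ + 48 = (μ - 4)^2(μ + 3).
μ = 4 has algebraic multiplicity 2; rank(M − 4I) = 1, so geometric multiplicity = 2.
Every eigenvalue has geometric = algebraic multiplicity, so M is diagonalizable.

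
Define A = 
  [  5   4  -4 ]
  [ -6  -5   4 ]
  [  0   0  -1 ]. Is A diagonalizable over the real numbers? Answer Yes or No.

Yes

Characteristic polynomial: p(s) = s^3 + s^2 - s - 1 = (s - 1)(s + 1)^2.
s = -1 has algebraic multiplicity 2; rank(A + 1I) = 1, so geometric multiplicity = 2.
Every eigenvalue has geometric = algebraic multiplicity, so A is diagonalizable.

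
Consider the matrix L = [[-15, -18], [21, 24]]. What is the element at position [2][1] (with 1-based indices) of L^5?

Characteristic polynomial: t^2 - 9t + 18 = (t - 6)(t - 3), so the eigenvalues are 3, 6.
t=6: eigenvector (-6, 7).
t=3: eigenvector (1, -1).
P = [[-6, 1], [7, -1]], D = diag(6, 3), P⁻¹ = [[1, 1], [7, 6]].
L⁵ = P·diag(7776, 243)·P⁻¹ = [[-44955, -45198], [52731, 52974]].
The requested entry is 52731.

52731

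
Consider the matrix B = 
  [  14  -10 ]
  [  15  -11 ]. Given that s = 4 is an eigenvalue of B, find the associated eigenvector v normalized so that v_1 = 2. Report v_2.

2

B − 4I = [[10, -10], [15, -15]].
Solving (B − 4I)v = 0 gives the eigenspace spanned by (2, 2).
With v_1 = 2, v = (2, 2), so v_2 = 2.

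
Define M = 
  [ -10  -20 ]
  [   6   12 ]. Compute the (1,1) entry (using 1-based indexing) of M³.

-40

Characteristic polynomial: μ^2 - 2μ = μ(μ - 2), so the eigenvalues are 0, 2.
μ=0: eigenvector (-2, 1).
μ=2: eigenvector (-5, 3).
P = [[-2, -5], [1, 3]], D = diag(0, 2), P⁻¹ = [[-3, -5], [1, 2]].
M³ = P·diag(0, 8)·P⁻¹ = [[-40, -80], [24, 48]].
The requested entry is -40.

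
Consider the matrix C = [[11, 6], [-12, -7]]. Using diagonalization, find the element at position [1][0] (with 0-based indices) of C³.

Characteristic polynomial: λ^2 - 4λ - 5 = (λ - 5)(λ + 1), so the eigenvalues are -1, 5.
λ=5: eigenvector (1, -1).
λ=-1: eigenvector (-1, 2).
P = [[1, -1], [-1, 2]], D = diag(5, -1), P⁻¹ = [[2, 1], [1, 1]].
C³ = P·diag(125, -1)·P⁻¹ = [[251, 126], [-252, -127]].
The requested entry is -252.

-252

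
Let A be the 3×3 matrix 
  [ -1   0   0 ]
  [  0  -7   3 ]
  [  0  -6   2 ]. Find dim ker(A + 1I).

2

A + 1I = [[0, 0, 0], [0, -6, 3], [0, -6, 3]].
This matrix has rank 1, so its null space has dimension 3 − 1 = 2.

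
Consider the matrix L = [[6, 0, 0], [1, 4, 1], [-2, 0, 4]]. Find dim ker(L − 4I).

1

L − 4I = [[2, 0, 0], [1, 0, 1], [-2, 0, 0]].
This matrix has rank 2, so its null space has dimension 3 − 2 = 1.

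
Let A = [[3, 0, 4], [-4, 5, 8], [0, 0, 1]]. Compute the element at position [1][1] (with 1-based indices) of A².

9

Characteristic polynomial: r^3 - 9r^2 + 23r - 15 = (r - 5)(r - 3)(r - 1), so the eigenvalues are 1, 3, 5.
r=3: eigenvector (1, 2, 0).
r=1: eigenvector (-2, -4, 1).
r=5: eigenvector (0, 1, 0).
P = [[1, -2, 0], [2, -4, 1], [0, 1, 0]], D = diag(3, 1, 5), P⁻¹ = [[1, 0, 2], [0, 0, 1], [-2, 1, 0]].
A² = P·diag(9, 1, 25)·P⁻¹ = [[9, 0, 16], [-32, 25, 32], [0, 0, 1]].
The requested entry is 9.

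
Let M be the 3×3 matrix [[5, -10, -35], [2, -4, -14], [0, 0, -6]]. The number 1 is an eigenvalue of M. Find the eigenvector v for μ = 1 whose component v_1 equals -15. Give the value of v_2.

M − 1I = [[4, -10, -35], [2, -5, -14], [0, 0, -7]].
Solving (M − 1I)v = 0 gives the eigenspace spanned by (-15, -6, 0).
With v_1 = -15, v = (-15, -6, 0), so v_2 = -6.

-6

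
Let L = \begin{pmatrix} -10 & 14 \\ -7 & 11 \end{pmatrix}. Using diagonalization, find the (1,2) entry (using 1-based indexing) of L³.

Characteristic polynomial: s^2 - s - 12 = (s - 4)(s + 3), so the eigenvalues are -3, 4.
s=4: eigenvector (-1, -1).
s=-3: eigenvector (2, 1).
P = [[-1, 2], [-1, 1]], D = diag(4, -3), P⁻¹ = [[1, -2], [1, -1]].
L³ = P·diag(64, -27)·P⁻¹ = [[-118, 182], [-91, 155]].
The requested entry is 182.

182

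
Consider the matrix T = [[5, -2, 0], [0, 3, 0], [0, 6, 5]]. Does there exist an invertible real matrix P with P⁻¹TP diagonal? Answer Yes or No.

Characteristic polynomial: p(λ) = λ^3 - 13λ^2 + 55λ - 75 = (λ - 5)^2(λ - 3).
λ = 5 has algebraic multiplicity 2; rank(T − 5I) = 1, so geometric multiplicity = 2.
Every eigenvalue has geometric = algebraic multiplicity, so T is diagonalizable.

Yes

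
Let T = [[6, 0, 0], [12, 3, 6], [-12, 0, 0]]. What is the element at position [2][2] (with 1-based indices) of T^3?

27

Characteristic polynomial: μ^3 - 9μ^2 + 18μ = μ(μ - 6)(μ - 3), so the eigenvalues are 0, 3, 6.
μ=3: eigenvector (0, 1, 0).
μ=6: eigenvector (1, 0, -2).
μ=0: eigenvector (0, -2, 1).
P = [[0, 1, 0], [1, 0, -2], [0, -2, 1]], D = diag(3, 6, 0), P⁻¹ = [[4, 1, 2], [1, 0, 0], [2, 0, 1]].
T³ = P·diag(27, 216, 0)·P⁻¹ = [[216, 0, 0], [108, 27, 54], [-432, 0, 0]].
The requested entry is 27.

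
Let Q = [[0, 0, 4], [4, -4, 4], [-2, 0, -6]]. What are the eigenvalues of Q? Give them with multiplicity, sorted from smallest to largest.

-4, -4, -2

Characteristic polynomial: p(r) = r^3 + 10r^2 + 32r + 32 = (r + 2)(r + 4)^2.
Roots (with multiplicity): -4, -4, -2.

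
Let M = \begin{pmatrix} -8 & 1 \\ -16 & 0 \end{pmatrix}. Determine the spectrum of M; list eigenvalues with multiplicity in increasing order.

Characteristic polynomial: p(λ) = λ^2 + 8λ + 16 = (λ + 4)^2.
Roots (with multiplicity): -4, -4.

-4, -4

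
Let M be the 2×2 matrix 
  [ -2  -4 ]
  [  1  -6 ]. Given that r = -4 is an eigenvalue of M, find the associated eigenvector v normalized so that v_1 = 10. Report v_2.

5

M + 4I = [[2, -4], [1, -2]].
Solving (M + 4I)v = 0 gives the eigenspace spanned by (10, 5).
With v_1 = 10, v = (10, 5), so v_2 = 5.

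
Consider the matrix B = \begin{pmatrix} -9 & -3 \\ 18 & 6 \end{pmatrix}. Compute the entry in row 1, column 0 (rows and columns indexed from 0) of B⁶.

-4374

Characteristic polynomial: s^2 + 3s = s(s + 3), so the eigenvalues are -3, 0.
s=-3: eigenvector (1, -2).
s=0: eigenvector (1, -3).
P = [[1, 1], [-2, -3]], D = diag(-3, 0), P⁻¹ = [[3, 1], [-2, -1]].
B⁶ = P·diag(729, 0)·P⁻¹ = [[2187, 729], [-4374, -1458]].
The requested entry is -4374.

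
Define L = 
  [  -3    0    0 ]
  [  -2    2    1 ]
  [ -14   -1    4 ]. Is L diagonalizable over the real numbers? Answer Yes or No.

No

Characteristic polynomial: p(μ) = μ^3 - 3μ^2 - 9μ + 27 = (μ - 3)^2(μ + 3).
μ = 3 has algebraic multiplicity 2; rank(L − 3I) = 2, so geometric multiplicity = 1.
Geometric multiplicity < algebraic multiplicity, so L is not diagonalizable.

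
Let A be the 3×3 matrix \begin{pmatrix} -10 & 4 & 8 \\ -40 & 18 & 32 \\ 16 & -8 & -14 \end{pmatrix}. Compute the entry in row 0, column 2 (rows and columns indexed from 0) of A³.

416

Characteristic polynomial: r^3 + 6r^2 - 4r - 24 = (r - 2)(r + 2)(r + 6), so the eigenvalues are -6, -2, 2.
r=2: eigenvector (0, 2, -1).
r=-2: eigenvector (1, 2, 0).
r=-6: eigenvector (-1, -3, 1).
P = [[0, 1, -1], [2, 2, -3], [-1, 0, 1]], D = diag(2, -2, -6), P⁻¹ = [[-2, 1, 1], [-1, 1, 2], [-2, 1, 2]].
A³ = P·diag(8, -8, -216)·P⁻¹ = [[-424, 208, 416], [-1312, 648, 1280], [448, -224, -440]].
The requested entry is 416.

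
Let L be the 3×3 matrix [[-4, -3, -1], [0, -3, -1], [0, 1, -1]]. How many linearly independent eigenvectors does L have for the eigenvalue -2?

1

L + 2I = [[-2, -3, -1], [0, -1, -1], [0, 1, 1]].
This matrix has rank 2, so its null space has dimension 3 − 2 = 1.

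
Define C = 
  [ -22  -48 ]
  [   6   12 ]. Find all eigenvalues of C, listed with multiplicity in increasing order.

-6, -4

Characteristic polynomial: p(t) = t^2 + 10t + 24 = (t + 4)(t + 6).
Roots (with multiplicity): -6, -4.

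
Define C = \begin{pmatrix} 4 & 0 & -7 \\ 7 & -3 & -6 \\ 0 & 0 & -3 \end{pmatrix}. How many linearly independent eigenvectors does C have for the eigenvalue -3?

C + 3I = [[7, 0, -7], [7, 0, -6], [0, 0, 0]].
This matrix has rank 2, so its null space has dimension 3 − 2 = 1.

1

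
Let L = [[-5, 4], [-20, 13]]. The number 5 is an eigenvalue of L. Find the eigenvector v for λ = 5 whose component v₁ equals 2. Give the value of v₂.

L − 5I = [[-10, 4], [-20, 8]].
Solving (L − 5I)v = 0 gives the eigenspace spanned by (2, 5).
With v₁ = 2, v = (2, 5), so v₂ = 5.

5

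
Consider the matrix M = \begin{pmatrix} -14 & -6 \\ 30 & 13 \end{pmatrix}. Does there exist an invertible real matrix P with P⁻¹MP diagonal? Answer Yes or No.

Characteristic polynomial: p(r) = r^2 + r - 2 = (r - 1)(r + 2).
All 2 eigenvalues are distinct, so M is diagonalizable.

Yes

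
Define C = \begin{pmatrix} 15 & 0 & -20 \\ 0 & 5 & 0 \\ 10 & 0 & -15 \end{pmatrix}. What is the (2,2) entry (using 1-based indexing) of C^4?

625

Characteristic polynomial: λ^3 - 5λ^2 - 25λ + 125 = (λ - 5)^2(λ + 5), so the eigenvalues are -5, 5, 5.
λ=5: eigenvector (2, 2, 1).
λ=5: eigenvector (0, 1, 0).
λ=-5: eigenvector (1, 0, 1).
P = [[2, 0, 1], [2, 1, 0], [1, 0, 1]], D = diag(5, 5, -5), P⁻¹ = [[1, 0, -1], [-2, 1, 2], [-1, 0, 2]].
C⁴ = P·diag(625, 625, 625)·P⁻¹ = [[625, 0, 0], [0, 625, 0], [0, 0, 625]].
The requested entry is 625.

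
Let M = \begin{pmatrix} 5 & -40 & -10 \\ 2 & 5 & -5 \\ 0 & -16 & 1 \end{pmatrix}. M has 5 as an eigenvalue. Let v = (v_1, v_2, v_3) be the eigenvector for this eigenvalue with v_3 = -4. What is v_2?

M − 5I = [[0, -40, -10], [2, 0, -5], [0, -16, -4]].
Solving (M − 5I)v = 0 gives the eigenspace spanned by (-10, 1, -4).
With v_3 = -4, v = (-10, 1, -4), so v_2 = 1.

1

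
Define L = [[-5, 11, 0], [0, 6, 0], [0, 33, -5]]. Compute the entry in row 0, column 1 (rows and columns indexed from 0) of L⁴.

671

Characteristic polynomial: λ^3 + 4λ^2 - 35λ - 150 = (λ - 6)(λ + 5)^2, so the eigenvalues are -5, -5, 6.
λ=6: eigenvector (1, 1, 3).
λ=-5: eigenvector (1, 0, 1).
λ=-5: eigenvector (-2, 0, -1).
P = [[1, 1, -2], [1, 0, 0], [3, 1, -1]], D = diag(6, -5, -5), P⁻¹ = [[0, 1, 0], [-1, -5, 2], [-1, -2, 1]].
L⁴ = P·diag(1296, 625, 625)·P⁻¹ = [[625, 671, 0], [0, 1296, 0], [0, 2013, 625]].
The requested entry is 671.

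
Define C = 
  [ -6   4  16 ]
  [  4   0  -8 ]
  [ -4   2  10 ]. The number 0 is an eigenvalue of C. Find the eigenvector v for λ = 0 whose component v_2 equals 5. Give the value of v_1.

-10

C = [[-6, 4, 16], [4, 0, -8], [-4, 2, 10]].
Solving (C)v = 0 gives the eigenspace spanned by (-10, 5, -5).
With v_2 = 5, v = (-10, 5, -5), so v_1 = -10.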